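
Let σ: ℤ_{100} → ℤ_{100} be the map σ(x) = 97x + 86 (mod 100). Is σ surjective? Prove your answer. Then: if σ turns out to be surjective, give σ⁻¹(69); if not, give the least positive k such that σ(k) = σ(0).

Since gcd(97, 100) = 1, 97 is invertible modulo 100. Euclid's algorithm: 100 = 1·97 + 3, 97 = 32·3 + 1; back-substituting gives 1 = 33·97 − 32·100, so 97⁻¹ ≡ 33 (mod 100).
Then y ↦ 33(y − 86) is a two-sided inverse to σ, so every y ∈ ℤ_{100} has a preimage.
Hence σ is surjective.
Since σ is surjective, we compute σ⁻¹(69): solve 97x + 86 ≡ 69 (mod 100), i.e. 97x ≡ 83 (mod 100).
Multiplying by 97⁻¹ = 33 gives x ≡ 33·83 = 2739 = 27·100 + 39 ≡ 39 (mod 100).
Check: σ(39) = 97·39 + 86 = 3869 = 38·100 + 69 ≡ 69 (mod 100).

39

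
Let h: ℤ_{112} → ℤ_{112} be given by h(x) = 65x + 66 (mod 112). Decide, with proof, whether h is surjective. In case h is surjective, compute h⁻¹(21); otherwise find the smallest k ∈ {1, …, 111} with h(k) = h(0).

Since gcd(65, 112) = 1, 65 is invertible modulo 112. Euclid's algorithm: 112 = 1·65 + 47, 65 = 1·47 + 18, 47 = 2·18 + 11, 18 = 1·11 + 7, 11 = 1·7 + 4, 7 = 1·4 + 3, 4 = 1·3 + 1; back-substituting gives 1 = 81·65 − 47·112, so 65⁻¹ ≡ 81 (mod 112).
For any y ∈ ℤ_{112}, x = 81(y − 66) mod 112 satisfies h(x) = 65·81(y − 66) + 66 ≡ y (since 65·81 ≡ 1 mod 112). So every y has a preimage.
Therefore h is surjective.
Since h is surjective, we find h⁻¹(21): we need 65x ≡ 21 − 66 ≡ 67 (mod 112). Using 65⁻¹ = 81: x ≡ 81·67 = 5427 = 48·112 + 51, so x = 51.
Check: h(51) = 65·51 + 66 = 3381 = 30·112 + 21 ≡ 21 (mod 112).

51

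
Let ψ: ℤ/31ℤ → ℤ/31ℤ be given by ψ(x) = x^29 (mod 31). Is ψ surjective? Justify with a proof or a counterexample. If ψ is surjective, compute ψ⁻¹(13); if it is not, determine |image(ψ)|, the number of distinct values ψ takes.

Since 31 is prime, the nonzero elements of ℤ/31ℤ form a cyclic group of order 30.
As gcd(29, 30) = 1, raising to the 29th power is a bijection on this group: if s^29 ≡ t^29 then (st^{−1})^29 = 1, and the only element of order dividing gcd(29, 30) = 1 is 1, so s = t.
With ψ(0) = 0 this makes ψ injective on all of ℤ/31ℤ, hence bijective (finite equal-size domain and codomain). In particular ψ is surjective.
Since ψ is surjective, we find the preimage of 13. The inverse of x ↦ x^29 on (ℤ/31ℤ)^× is x ↦ x^29, because 29·29 = 841 = 28·30 + 1 ≡ 1 (mod 30) and x^{30} = 1 for x ≠ 0 (Fermat). So ψ⁻¹(13) = 13^29 mod 31.
Repeated squaring mod 31: 13^1 ≡ 13, 13^2 ≡ 13² = 169 ≡ 14, 13^4 ≡ 14² = 196 ≡ 10, 13^8 ≡ 10² = 100 ≡ 7, 13^16 ≡ 7² = 49 ≡ 18. Since 29 = 16 + 8 + 4 + 1, 13^29 ≡ 18·7·10·13: 18·7 = 126 ≡ 2, then 2·10 = 20, then 20·13 = 260 ≡ 12. So 13^29 ≡ 12 (mod 31).
Hence ψ⁻¹(13) = 12.

12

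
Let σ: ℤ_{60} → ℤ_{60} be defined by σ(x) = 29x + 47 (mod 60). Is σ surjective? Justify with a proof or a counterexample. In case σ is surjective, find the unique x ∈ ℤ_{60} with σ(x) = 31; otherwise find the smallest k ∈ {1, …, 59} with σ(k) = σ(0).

By definition, surjectivity means every element of the codomain has a preimage under σ.
Since gcd(29, 60) = 1, 29 is invertible modulo 60. Euclid's algorithm: 60 = 2·29 + 2, 29 = 14·2 + 1; back-substituting gives 1 = 29·29 − 14·60, so 29⁻¹ ≡ 29 (mod 60).
Then y ↦ 29(y − 47) is a two-sided inverse to σ, so every y ∈ ℤ_{60} has a preimage.
Thus σ is surjective.
Since σ is surjective, we find σ⁻¹(31): we need 29x ≡ 31 − 47 ≡ 44 (mod 60). Using 29⁻¹ = 29: x ≡ 29·44 = 1276 = 21·60 + 16, so x = 16.
Check: σ(16) = 29·16 + 47 = 511 = 8·60 + 31 ≡ 31 (mod 60).

16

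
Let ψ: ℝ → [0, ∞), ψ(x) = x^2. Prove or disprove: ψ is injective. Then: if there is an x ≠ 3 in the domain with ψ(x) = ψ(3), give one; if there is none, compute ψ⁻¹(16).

-3

ψ(3) = 9 = (−3)^2 = ψ(−3) (since 2 is even), with 3 ≠ −3. So ψ is not injective.
For the follow-up, such an x exists: taking x = −3 ∈ ℝ gives ψ(−3) = 9 = ψ(3) with −3 ≠ 3.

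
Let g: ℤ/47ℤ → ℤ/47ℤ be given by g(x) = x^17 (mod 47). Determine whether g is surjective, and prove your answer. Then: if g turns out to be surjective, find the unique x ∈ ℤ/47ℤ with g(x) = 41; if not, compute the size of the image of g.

40

Since 47 is prime, the nonzero elements of ℤ/47ℤ form a cyclic group of order 46.
As gcd(17, 46) = 1, raising to the 17th power is a bijection on this group: if s^17 ≡ t^17 then (st^{−1})^17 = 1, and the only element of order dividing gcd(17, 46) = 1 is 1, so s = t.
With g(0) = 0 this makes g injective on all of ℤ/47ℤ, hence bijective (finite equal-size domain and codomain). In particular g is surjective.
Since g is surjective, we find the preimage of 41. The inverse of x ↦ x^17 on (ℤ/47ℤ)^× is x ↦ x^19, because 17·19 = 323 = 7·46 + 1 ≡ 1 (mod 46) and x^{46} = 1 for x ≠ 0 (Fermat). So g⁻¹(41) = 41^19 mod 47.
Repeated squaring mod 47: 41^1 ≡ 41, 41^2 ≡ 41² = 1681 ≡ 36, 41^4 ≡ 36² = 1296 ≡ 27, 41^8 ≡ 27² = 729 ≡ 24, 41^16 ≡ 24² = 576 ≡ 12. Since 19 = 16 + 2 + 1, 41^19 ≡ 12·36·41: 12·36 = 432 ≡ 9, then 9·41 = 369 ≡ 40. So 41^19 ≡ 40 (mod 47).
Hence g⁻¹(41) = 40.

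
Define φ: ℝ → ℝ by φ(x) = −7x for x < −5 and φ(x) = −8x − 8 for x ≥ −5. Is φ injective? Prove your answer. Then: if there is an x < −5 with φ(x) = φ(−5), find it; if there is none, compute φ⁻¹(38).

Both pieces are strictly decreasing (slopes −7 and −8), so each is injective on its own interval.
The left piece maps (−∞, −5) onto (35, ∞); the right piece maps [−5, ∞) onto (−∞, 32].
These images are disjoint, so no value is attained by both pieces. Thus φ is injective.
Because the two images are disjoint, no x < −5 has φ(x) = φ(−5), so we compute φ⁻¹(38): 38 lies in (35, ∞), so solve −7x = 38: x = (38 − 0)/(−7) = −38/7.

-38/7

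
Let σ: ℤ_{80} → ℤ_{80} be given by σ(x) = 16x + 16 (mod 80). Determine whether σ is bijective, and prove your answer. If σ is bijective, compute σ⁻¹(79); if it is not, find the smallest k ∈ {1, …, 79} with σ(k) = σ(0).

5

We have gcd(16, 80) = 16 > 1. Taking u = 0 and v = 5: σ(0) = 16 and σ(5) = 16·5 + 16 = 96 ≡ 16 (mod 80).
So σ(0) = σ(5) while 0 ≠ 5, thus σ is not injective, hence not bijective.
Since σ is not bijective, we find the least positive k with σ(k) = σ(0): this means 16k ≡ 0 (mod 80), i.e. 80 ∣ 16k. Since gcd(16, 80) = 16, dividing through by 16 this holds exactly when 5 ∣ k.
The smallest positive such k is 5.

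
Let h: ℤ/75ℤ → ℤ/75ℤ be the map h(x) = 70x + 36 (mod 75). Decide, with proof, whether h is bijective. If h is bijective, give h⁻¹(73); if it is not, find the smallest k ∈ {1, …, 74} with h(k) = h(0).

15

Recall: injectivity means: for all x_1, x_2 in the domain, h(x_1) = h(x_2) implies x_1 = x_2.
We have gcd(70, 75) = 5 > 1. Taking x_1 = 0 and x_2 = 15: h(0) = 36 and h(15) = 70·15 + 36 = 1086 ≡ 36 (mod 75).
So h(0) = h(15) while 0 ≠ 15, hence h is not injective, hence not bijective.
Since h is not bijective, we find the least positive k with h(k) = h(0): this means 70k ≡ 0 (mod 75), i.e. 75 ∣ 70k. Since gcd(70, 75) = 5, dividing through by 5 this holds exactly when 15 ∣ 14k, and as gcd(14, 15) = 1, exactly when 15 ∣ k.
The smallest positive such k is 15.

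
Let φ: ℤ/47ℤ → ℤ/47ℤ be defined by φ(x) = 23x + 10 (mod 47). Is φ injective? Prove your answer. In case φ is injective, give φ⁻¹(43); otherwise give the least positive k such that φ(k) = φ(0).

Suppose φ(x_1) = φ(x_2) in ℤ/47ℤ. Then 23x_1 + 10 ≡ 23x_2 + 10 (mod 47), so 23(x_1 − x_2) ≡ 0 (mod 47).
Since gcd(23, 47) = 1, 23 is invertible modulo 47, thus x_1 − x_2 ≡ 0 (mod 47), i.e. x_1 = x_2.
So φ is injective.
We now compute 23⁻¹ mod 47 explicitly. Euclid's algorithm: 47 = 2·23 + 1; back-substituting gives 1 = 45·23 − 22·47, so 23⁻¹ ≡ 45 (mod 47).
Since φ is injective, we compute φ⁻¹(43): solve 23x + 10 ≡ 43 (mod 47), i.e. 23x ≡ 33 (mod 47).
Multiplying by 23⁻¹ = 45 gives x ≡ 45·33 = 1485 = 31·47 + 28 ≡ 28 (mod 47).
Check: φ(28) = 23·28 + 10 = 654 = 13·47 + 43 ≡ 43 (mod 47).

28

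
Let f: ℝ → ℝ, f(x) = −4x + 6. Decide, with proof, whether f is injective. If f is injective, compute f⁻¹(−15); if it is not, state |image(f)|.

21/4

By definition, injectivity means: for all x_1, x_2 in the domain, f(x_1) = f(x_2) implies x_1 = x_2.
Suppose f(x_1) = f(x_2). Then −4x_1 + 6 = −4x_2 + 6, hence −4x_1 = −4x_2, therefore x_1 = x_2.
Therefore f is injective.
Since f is injective, we compute f⁻¹(−15) = (−15 − 6)/(−4) = 21/4.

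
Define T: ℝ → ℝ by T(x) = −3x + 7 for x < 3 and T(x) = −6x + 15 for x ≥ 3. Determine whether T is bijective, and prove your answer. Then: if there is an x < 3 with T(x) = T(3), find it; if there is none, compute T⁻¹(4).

1

Both pieces are strictly decreasing (slopes −3 and −6), so each is injective on its own interval.
The left piece maps (−∞, 3) onto (−2, ∞); the right piece maps [3, ∞) onto (−∞, −3].
The images leave a gap (−2 has no preimage), so T is not surjective, hence not bijective.
Because the two images are disjoint, no x < 3 has T(x) = T(3), so we compute T⁻¹(4): 4 lies in (−2, ∞), so solve −3x + 7 = 4: x = (4 − 7)/(−3) = 1.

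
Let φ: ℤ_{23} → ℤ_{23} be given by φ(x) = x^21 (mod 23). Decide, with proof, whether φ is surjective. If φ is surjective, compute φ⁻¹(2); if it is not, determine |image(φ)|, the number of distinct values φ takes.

Since 23 is prime, the nonzero elements of ℤ_{23} form a cyclic group of order 22.
As gcd(21, 22) = 1, raising to the 21st power is a bijection on this group: if x_1^21 ≡ x_2^21 then (x_1x_2^{−1})^21 = 1, and the only element of order dividing gcd(21, 22) = 1 is 1, so x_1 = x_2.
With φ(0) = 0 this makes φ injective on all of ℤ_{23}, hence bijective (finite equal-size domain and codomain). In particular φ is surjective.
Since φ is surjective, we find the preimage of 2. The inverse of x ↦ x^21 on (ℤ_{23})^× is x ↦ x^21, because 21·21 = 441 = 20·22 + 1 ≡ 1 (mod 22) and x^{22} = 1 for x ≠ 0 (Fermat). So φ⁻¹(2) = 2^21 mod 23.
Repeated squaring mod 23: 2^1 ≡ 2, 2^2 ≡ 2² = 4, 2^4 ≡ 4² = 16, 2^8 ≡ 16² = 256 ≡ 3, 2^16 ≡ 3² = 9. Since 21 = 16 + 4 + 1, 2^21 ≡ 9·16·2: 9·16 = 144 ≡ 6, then 6·2 = 12. So 2^21 ≡ 12 (mod 23).
Hence φ⁻¹(2) = 12.

12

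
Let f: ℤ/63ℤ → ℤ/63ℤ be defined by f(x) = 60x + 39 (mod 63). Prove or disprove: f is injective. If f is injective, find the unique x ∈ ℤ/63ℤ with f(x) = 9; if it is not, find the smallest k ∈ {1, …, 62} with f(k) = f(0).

Recall: f is injective when f(s) = f(t) forces s = t.
We have gcd(60, 63) = 3 > 1. Taking s = 0 and t = 21: f(0) = 39 and f(21) = 60·21 + 39 = 1299 ≡ 39 (mod 63).
So f(0) = f(21) while 0 ≠ 21, thus f is not injective.
Since f is not injective, we find the least positive k with f(k) = f(0): this means 60k ≡ 0 (mod 63), i.e. 63 ∣ 60k. Since gcd(60, 63) = 3, dividing through by 3 this holds exactly when 21 ∣ 20k, and as gcd(20, 21) = 1, exactly when 21 ∣ k.
The smallest positive such k is 21.

21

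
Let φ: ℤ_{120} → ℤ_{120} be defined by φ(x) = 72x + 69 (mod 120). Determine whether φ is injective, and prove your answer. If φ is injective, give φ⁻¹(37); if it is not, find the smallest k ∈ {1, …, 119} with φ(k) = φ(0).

We have gcd(72, 120) = 24 > 1. Taking s = 0 and t = 5: φ(0) = 69 and φ(5) = 72·5 + 69 = 429 ≡ 69 (mod 120).
So φ(0) = φ(5) while 0 ≠ 5, thus φ is not injective.
Since φ is not injective, we find the least positive k with φ(k) = φ(0): this means 72k ≡ 0 (mod 120), i.e. 120 ∣ 72k. Since gcd(72, 120) = 24, dividing through by 24 this holds exactly when 5 ∣ 3k, and as gcd(3, 5) = 1, exactly when 5 ∣ k.
The smallest positive such k is 5.

5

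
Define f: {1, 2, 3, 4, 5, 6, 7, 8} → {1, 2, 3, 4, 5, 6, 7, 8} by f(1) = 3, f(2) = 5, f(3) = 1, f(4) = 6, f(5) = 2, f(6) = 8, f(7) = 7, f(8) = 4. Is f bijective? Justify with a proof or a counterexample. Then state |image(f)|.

The values 3, 5, 1, 6, 2, 8, 7, 4 are a permutation of {1, 2, 3, 4, 5, 6, 7, 8}: each element appears exactly once.
So f is injective and surjective, hence bijective.
The image of f is {1, 2, 3, 4, 5, 6, 7, 8}, which has 8 elements.

8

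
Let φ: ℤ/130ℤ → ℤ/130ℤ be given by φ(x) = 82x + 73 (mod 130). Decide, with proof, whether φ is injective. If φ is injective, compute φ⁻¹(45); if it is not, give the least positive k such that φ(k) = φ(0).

65

We have gcd(82, 130) = 2 > 1. Taking u = 0 and v = 65: φ(0) = 73 and φ(65) = 82·65 + 73 = 5403 ≡ 73 (mod 130).
So φ(0) = φ(65) while 0 ≠ 65, therefore φ is not injective.
Since φ is not injective, we find the least positive k with φ(k) = φ(0): this means 82k ≡ 0 (mod 130), i.e. 130 ∣ 82k. Since gcd(82, 130) = 2, dividing through by 2 this holds exactly when 65 ∣ 41k, and as gcd(41, 65) = 1, exactly when 65 ∣ k.
The smallest positive such k is 65.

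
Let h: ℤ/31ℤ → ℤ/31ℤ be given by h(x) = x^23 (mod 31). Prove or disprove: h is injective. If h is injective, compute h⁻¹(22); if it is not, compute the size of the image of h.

Since 31 is prime, the nonzero elements of ℤ/31ℤ form a cyclic group of order 30.
As gcd(23, 30) = 1, raising to the 23rd power is a bijection on this group: if x_1^23 ≡ x_2^23 then (x_1x_2^{−1})^23 = 1, and the only element of order dividing gcd(23, 30) = 1 is 1, so x_1 = x_2.
With h(0) = 0 this makes h injective on all of ℤ/31ℤ, hence bijective (finite equal-size domain and codomain). In particular h is injective.
Since h is injective, we find the preimage of 22. The inverse of x ↦ x^23 on (ℤ/31ℤ)^× is x ↦ x^17, because 23·17 = 391 = 13·30 + 1 ≡ 1 (mod 30) and x^{30} = 1 for x ≠ 0 (Fermat). So h⁻¹(22) = 22^17 mod 31.
Repeated squaring mod 31: 22^1 ≡ 22, 22^2 ≡ 22² = 484 ≡ 19, 22^4 ≡ 19² = 361 ≡ 20, 22^8 ≡ 20² = 400 ≡ 28, 22^16 ≡ 28² = 784 ≡ 9. Since 17 = 16 + 1, 22^17 ≡ 9·22: 9·22 = 198 ≡ 12. So 22^17 ≡ 12 (mod 31).
Hence h⁻¹(22) = 12.

12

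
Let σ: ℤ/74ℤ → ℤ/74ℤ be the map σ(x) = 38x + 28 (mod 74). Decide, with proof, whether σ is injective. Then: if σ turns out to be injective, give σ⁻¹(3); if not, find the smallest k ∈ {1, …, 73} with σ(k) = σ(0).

37

Recall: σ is injective if σ(u) = σ(v) implies u = v.
We have gcd(38, 74) = 2 > 1. Taking u = 0 and v = 37: σ(0) = 28 and σ(37) = 38·37 + 28 = 1434 ≡ 28 (mod 74).
So σ(0) = σ(37) while 0 ≠ 37, therefore σ is not injective.
Since σ is not injective, we find the least positive k with σ(k) = σ(0): this means 38k ≡ 0 (mod 74), i.e. 74 ∣ 38k. Since gcd(38, 74) = 2, dividing through by 2 this holds exactly when 37 ∣ 19k, and as gcd(19, 37) = 1, exactly when 37 ∣ k.
The smallest positive such k is 37.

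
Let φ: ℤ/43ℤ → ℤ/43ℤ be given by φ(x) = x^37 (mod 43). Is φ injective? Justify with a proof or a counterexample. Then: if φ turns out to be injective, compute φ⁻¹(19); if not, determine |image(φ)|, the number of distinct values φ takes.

12

Since 43 is prime, the nonzero elements of ℤ/43ℤ form a cyclic group of order 42.
As gcd(37, 42) = 1, raising to the 37th power is a bijection on this group: if s^37 ≡ t^37 then (st^{−1})^37 = 1, and the only element of order dividing gcd(37, 42) = 1 is 1, so s = t.
With φ(0) = 0 this makes φ injective on all of ℤ/43ℤ, hence bijective (finite equal-size domain and codomain). In particular φ is injective.
Since φ is injective, we find the preimage of 19. The inverse of x ↦ x^37 on (ℤ/43ℤ)^× is x ↦ x^25, because 37·25 = 925 = 22·42 + 1 ≡ 1 (mod 42) and x^{42} = 1 for x ≠ 0 (Fermat). So φ⁻¹(19) = 19^25 mod 43.
Repeated squaring mod 43: 19^1 ≡ 19, 19^2 ≡ 19² = 361 ≡ 17, 19^4 ≡ 17² = 289 ≡ 31, 19^8 ≡ 31² = 961 ≡ 15, 19^16 ≡ 15² = 225 ≡ 10. Since 25 = 16 + 8 + 1, 19^25 ≡ 10·15·19: 10·15 = 150 ≡ 21, then 21·19 = 399 ≡ 12. So 19^25 ≡ 12 (mod 43).
Hence φ⁻¹(19) = 12.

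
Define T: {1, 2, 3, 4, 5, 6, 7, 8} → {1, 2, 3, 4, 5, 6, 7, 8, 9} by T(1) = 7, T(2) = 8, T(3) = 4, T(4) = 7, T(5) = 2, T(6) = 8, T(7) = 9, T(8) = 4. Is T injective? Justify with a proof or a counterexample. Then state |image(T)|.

5

T(1) = 7 = T(4) with 1 ≠ 4, so T is not injective.
The image of T is {2, 4, 7, 8, 9}, which has 5 elements.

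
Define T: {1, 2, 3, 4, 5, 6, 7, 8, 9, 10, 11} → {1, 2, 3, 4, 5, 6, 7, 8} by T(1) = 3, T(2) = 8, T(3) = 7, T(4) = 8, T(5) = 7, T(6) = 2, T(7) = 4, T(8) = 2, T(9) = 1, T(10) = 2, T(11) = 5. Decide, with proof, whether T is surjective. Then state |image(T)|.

7

No element maps to 6, so T is not surjective.
The image of T is {1, 2, 3, 4, 5, 7, 8}, which has 7 elements.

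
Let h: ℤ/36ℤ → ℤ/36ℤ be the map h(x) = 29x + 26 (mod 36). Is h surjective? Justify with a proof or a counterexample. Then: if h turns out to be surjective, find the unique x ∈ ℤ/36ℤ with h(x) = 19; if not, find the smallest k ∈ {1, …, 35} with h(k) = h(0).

Recall: surjectivity means every element of the codomain has a preimage under h.
Since gcd(29, 36) = 1, 29 is invertible modulo 36. Euclid's algorithm: 36 = 1·29 + 7, 29 = 4·7 + 1; back-substituting gives 1 = 5·29 − 4·36, so 29⁻¹ ≡ 5 (mod 36).
For any y ∈ ℤ/36ℤ, x = 5(y − 26) mod 36 satisfies h(x) = 29·5(y − 26) + 26 ≡ y (since 29·5 ≡ 1 mod 36). So every y has a preimage.
Thus h is surjective.
Since h is surjective, we compute h⁻¹(19): solve 29x + 26 ≡ 19 (mod 36), i.e. 29x ≡ 29 (mod 36).
Multiplying by 29⁻¹ = 5 gives x ≡ 5·29 = 145 = 4·36 + 1 ≡ 1 (mod 36).
Check: h(1) = 29·1 + 26 = 55 = 1·36 + 19 ≡ 19 (mod 36).

1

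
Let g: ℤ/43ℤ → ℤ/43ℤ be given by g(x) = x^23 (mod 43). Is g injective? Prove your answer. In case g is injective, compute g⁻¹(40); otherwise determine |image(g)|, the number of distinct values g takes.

13

Since 43 is prime, the nonzero elements of ℤ/43ℤ form a cyclic group of order 42.
As gcd(23, 42) = 1, raising to the 23rd power is a bijection on this group: if u^23 ≡ v^23 then (uv^{−1})^23 = 1, and the only element of order dividing gcd(23, 42) = 1 is 1, so u = v.
With g(0) = 0 this makes g injective on all of ℤ/43ℤ, hence bijective (finite equal-size domain and codomain). In particular g is injective.
Since g is injective, we find the preimage of 40. The inverse of x ↦ x^23 on (ℤ/43ℤ)^× is x ↦ x^11, because 23·11 = 253 = 6·42 + 1 ≡ 1 (mod 42) and x^{42} = 1 for x ≠ 0 (Fermat). So g⁻¹(40) = 40^11 mod 43.
Repeated squaring mod 43: 40^1 ≡ 40, 40^2 ≡ 40² = 1600 ≡ 9, 40^4 ≡ 9² = 81 ≡ 38, 40^8 ≡ 38² = 1444 ≡ 25. Since 11 = 8 + 2 + 1, 40^11 ≡ 25·9·40: 25·9 = 225 ≡ 10, then 10·40 = 400 ≡ 13. So 40^11 ≡ 13 (mod 43).
Hence g⁻¹(40) = 13.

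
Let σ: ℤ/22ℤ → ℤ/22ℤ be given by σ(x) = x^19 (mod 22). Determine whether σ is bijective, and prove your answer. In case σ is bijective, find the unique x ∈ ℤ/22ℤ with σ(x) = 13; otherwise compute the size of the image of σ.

17

Computing x^19 mod 22 for each x (by repeated squaring, reducing mod 22 at every step), the values σ(0), σ(1), …, σ(21) are: 0, 1, 6, 15, 14, 9, 2, 19, 18, 5, 10, 11, 12, 17, 4, 3, 20, 13, 8, 7, 16, 21.
Every element of ℤ/22ℤ appears exactly once in this list, so σ is a bijection, and in particular bijective.
Since σ is bijective, we read off the preimage of 13 from the same table: σ(17) = 13, so σ⁻¹(13) = 17.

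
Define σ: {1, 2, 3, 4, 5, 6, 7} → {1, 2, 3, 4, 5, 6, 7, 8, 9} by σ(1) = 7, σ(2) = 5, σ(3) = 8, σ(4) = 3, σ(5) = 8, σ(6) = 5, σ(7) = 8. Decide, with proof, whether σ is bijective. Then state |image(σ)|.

4

σ(3) = 8 = σ(5) with 3 ≠ 5, so σ is not injective, hence not bijective.
The image of σ is {3, 5, 7, 8}, which has 4 elements.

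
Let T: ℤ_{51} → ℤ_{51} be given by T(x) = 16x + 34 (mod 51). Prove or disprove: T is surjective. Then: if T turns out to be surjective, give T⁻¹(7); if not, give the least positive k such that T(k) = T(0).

Since gcd(16, 51) = 1, 16 is invertible modulo 51. Euclid's algorithm: 51 = 3·16 + 3, 16 = 5·3 + 1; back-substituting gives 1 = 16·16 − 5·51, so 16⁻¹ ≡ 16 (mod 51).
For any y ∈ ℤ_{51}, x = 16(y − 34) mod 51 satisfies T(x) = 16·16(y − 34) + 34 ≡ y (since 16·16 ≡ 1 mod 51). So every y has a preimage.
So T is surjective.
Since T is surjective, we compute T⁻¹(7): solve 16x + 34 ≡ 7 (mod 51), i.e. 16x ≡ 24 (mod 51).
Multiplying by 16⁻¹ = 16 gives x ≡ 16·24 = 384 = 7·51 + 27 ≡ 27 (mod 51).
Check: T(27) = 16·27 + 34 = 466 = 9·51 + 7 ≡ 7 (mod 51).

27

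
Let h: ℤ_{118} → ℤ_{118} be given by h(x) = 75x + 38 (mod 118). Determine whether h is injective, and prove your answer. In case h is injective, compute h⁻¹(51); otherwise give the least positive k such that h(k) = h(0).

If h(u) = h(v), then 75u ≡ 75v (mod 118). Because gcd(75, 118) = 1, we may cancel 75 to get u ≡ v (mod 118).
Thus h is injective.
We now compute 75⁻¹ mod 118 explicitly. Euclid's algorithm: 118 = 1·75 + 43, 75 = 1·43 + 32, 43 = 1·32 + 11, 32 = 2·11 + 10, 11 = 1·10 + 1; back-substituting gives 1 = 107·75 − 68·118, so 75⁻¹ ≡ 107 (mod 118).
Since h is injective, we find h⁻¹(51): we need 75x ≡ 51 − 38 ≡ 13 (mod 118). Using 75⁻¹ = 107: x ≡ 107·13 = 1391 = 11·118 + 93, so x = 93.
Check: h(93) = 75·93 + 38 = 7013 = 59·118 + 51 ≡ 51 (mod 118).

93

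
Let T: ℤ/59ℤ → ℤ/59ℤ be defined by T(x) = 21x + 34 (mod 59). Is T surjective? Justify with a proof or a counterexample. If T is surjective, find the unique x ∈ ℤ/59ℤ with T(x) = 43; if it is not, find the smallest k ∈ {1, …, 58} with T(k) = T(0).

51

Since gcd(21, 59) = 1, 21 is invertible modulo 59. Euclid's algorithm: 59 = 2·21 + 17, 21 = 1·17 + 4, 17 = 4·4 + 1; back-substituting gives 1 = 45·21 − 16·59, so 21⁻¹ ≡ 45 (mod 59).
Then y ↦ 45(y − 34) is a two-sided inverse to T, so every y ∈ ℤ/59ℤ has a preimage.
Thus T is surjective.
Since T is surjective, we find T⁻¹(43): we need 21x ≡ 43 − 34 ≡ 9 (mod 59). Using 21⁻¹ = 45: x ≡ 45·9 = 405 = 6·59 + 51, so x = 51.
Check: T(51) = 21·51 + 34 = 1105 = 18·59 + 43 ≡ 43 (mod 59).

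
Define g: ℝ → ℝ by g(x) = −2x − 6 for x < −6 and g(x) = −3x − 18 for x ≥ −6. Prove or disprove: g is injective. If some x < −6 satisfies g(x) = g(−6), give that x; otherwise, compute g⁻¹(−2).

-16/3

Both pieces are strictly decreasing (slopes −2 and −3), so each is injective on its own interval.
The left piece maps (−∞, −6) onto (6, ∞); the right piece maps [−6, ∞) onto (−∞, 0].
These images are disjoint, so no value is attained by both pieces. So g is injective.
Because the two images are disjoint, no x < −6 has g(x) = g(−6), so we compute g⁻¹(−2): −2 lies in (−∞, 0], so solve −3x − 18 = −2: x = (−2 + 18)/(−3) = −16/3.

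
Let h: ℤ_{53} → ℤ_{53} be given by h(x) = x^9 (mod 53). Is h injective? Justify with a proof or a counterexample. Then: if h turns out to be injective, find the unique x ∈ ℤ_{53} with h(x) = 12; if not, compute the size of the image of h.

Since 53 is prime, the nonzero elements of ℤ_{53} form a cyclic group of order 52.
As gcd(9, 52) = 1, raising to the 9th power is a bijection on this group: if a^9 ≡ b^9 then (ab^{−1})^9 = 1, and the only element of order dividing gcd(9, 52) = 1 is 1, so a = b.
With h(0) = 0 this makes h injective on all of ℤ_{53}, hence bijective (finite equal-size domain and codomain). In particular h is injective.
Since h is injective, we find the preimage of 12. The inverse of x ↦ x^9 on (ℤ_{53})^× is x ↦ x^29, because 9·29 = 261 = 5·52 + 1 ≡ 1 (mod 52) and x^{52} = 1 for x ≠ 0 (Fermat). So h⁻¹(12) = 12^29 mod 53.
Repeated squaring mod 53: 12^1 ≡ 12, 12^2 ≡ 12² = 144 ≡ 38, 12^4 ≡ 38² = 1444 ≡ 13, 12^8 ≡ 13² = 169 ≡ 10, 12^16 ≡ 10² = 100 ≡ 47. Since 29 = 16 + 8 + 4 + 1, 12^29 ≡ 47·10·13·12: 47·10 = 470 ≡ 46, then 46·13 = 598 ≡ 15, then 15·12 = 180 ≡ 21. So 12^29 ≡ 21 (mod 53).
Hence h⁻¹(12) = 21.

21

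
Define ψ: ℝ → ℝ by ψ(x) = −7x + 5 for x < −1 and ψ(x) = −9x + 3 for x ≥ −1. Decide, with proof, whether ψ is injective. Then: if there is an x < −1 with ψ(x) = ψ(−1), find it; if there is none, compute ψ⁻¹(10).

-7/9

Both pieces are strictly decreasing (slopes −7 and −9), so each is injective on its own interval.
The left piece maps (−∞, −1) onto (12, ∞); the right piece maps [−1, ∞) onto (−∞, 12].
These images are disjoint, so no value is attained by both pieces. Therefore ψ is injective.
Because the two images are disjoint, no x < −1 has ψ(x) = ψ(−1), so we compute ψ⁻¹(10): 10 lies in (−∞, 12], so solve −9x + 3 = 10: x = (10 − 3)/(−9) = −7/9.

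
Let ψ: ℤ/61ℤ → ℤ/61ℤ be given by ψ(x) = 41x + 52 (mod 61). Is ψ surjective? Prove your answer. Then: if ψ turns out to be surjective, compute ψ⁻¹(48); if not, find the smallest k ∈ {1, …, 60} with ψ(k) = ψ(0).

49

Recall: surjectivity means every element of the codomain has a preimage under ψ.
Since gcd(41, 61) = 1, 41 is invertible modulo 61. Euclid's algorithm: 61 = 1·41 + 20, 41 = 2·20 + 1; back-substituting gives 1 = 3·41 − 2·61, so 41⁻¹ ≡ 3 (mod 61).
Then y ↦ 3(y − 52) is a two-sided inverse to ψ, so every y ∈ ℤ/61ℤ has a preimage.
Hence ψ is surjective.
Since ψ is surjective, we compute ψ⁻¹(48): solve 41x + 52 ≡ 48 (mod 61), i.e. 41x ≡ 57 (mod 61).
Multiplying by 41⁻¹ = 3 gives x ≡ 3·57 = 171 = 2·61 + 49 ≡ 49 (mod 61).
Check: ψ(49) = 41·49 + 52 = 2061 = 33·61 + 48 ≡ 48 (mod 61).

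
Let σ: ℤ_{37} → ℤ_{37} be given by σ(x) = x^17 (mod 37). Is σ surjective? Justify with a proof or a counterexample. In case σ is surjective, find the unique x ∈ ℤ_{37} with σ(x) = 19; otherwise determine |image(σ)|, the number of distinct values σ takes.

35

Since 37 is prime, the nonzero elements of ℤ_{37} form a cyclic group of order 36.
As gcd(17, 36) = 1, raising to the 17th power is a bijection on this group: if s^17 ≡ t^17 then (st^{−1})^17 = 1, and the only element of order dividing gcd(17, 36) = 1 is 1, so s = t.
With σ(0) = 0 this makes σ injective on all of ℤ_{37}, hence bijective (finite equal-size domain and codomain). In particular σ is surjective.
Since σ is surjective, we find the preimage of 19. The inverse of x ↦ x^17 on (ℤ_{37})^× is x ↦ x^17, because 17·17 = 289 = 8·36 + 1 ≡ 1 (mod 36) and x^{36} = 1 for x ≠ 0 (Fermat). So σ⁻¹(19) = 19^17 mod 37.
Repeated squaring mod 37: 19^1 ≡ 19, 19^2 ≡ 19² = 361 ≡ 28, 19^4 ≡ 28² = 784 ≡ 7, 19^8 ≡ 7² = 49 ≡ 12, 19^16 ≡ 12² = 144 ≡ 33. Since 17 = 16 + 1, 19^17 ≡ 33·19: 33·19 = 627 ≡ 35. So 19^17 ≡ 35 (mod 37).
Hence σ⁻¹(19) = 35.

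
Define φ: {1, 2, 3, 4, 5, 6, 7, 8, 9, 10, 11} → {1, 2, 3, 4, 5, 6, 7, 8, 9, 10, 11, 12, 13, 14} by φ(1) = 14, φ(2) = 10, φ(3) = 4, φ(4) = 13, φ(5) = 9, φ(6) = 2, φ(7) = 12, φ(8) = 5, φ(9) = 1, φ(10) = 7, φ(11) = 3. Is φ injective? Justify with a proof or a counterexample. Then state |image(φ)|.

11

The values φ(1), …, φ(11) are 14, 10, 4, 13, 9, 2, 12, 5, 1, 7, 3 — all distinct.
So φ(s) = φ(t) only when s = t, and φ is injective.
The image of φ is {1, 2, 3, 4, 5, 7, 9, 10, 12, 13, 14}, which has 11 elements.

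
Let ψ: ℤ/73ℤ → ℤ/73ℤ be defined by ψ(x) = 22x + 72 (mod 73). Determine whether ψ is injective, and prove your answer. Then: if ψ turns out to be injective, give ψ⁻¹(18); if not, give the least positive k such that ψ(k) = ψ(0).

44

Suppose ψ(s) = ψ(t) in ℤ/73ℤ. Then 22s + 72 ≡ 22t + 72 (mod 73), thus 22(s − t) ≡ 0 (mod 73).
Since gcd(22, 73) = 1, 22 is invertible modulo 73, hence s − t ≡ 0 (mod 73), i.e. s = t.
Hence ψ is injective.
We now compute 22⁻¹ mod 73 explicitly. Euclid's algorithm: 73 = 3·22 + 7, 22 = 3·7 + 1; back-substituting gives 1 = 10·22 − 3·73, so 22⁻¹ ≡ 10 (mod 73).
Since ψ is injective, we compute ψ⁻¹(18): solve 22x + 72 ≡ 18 (mod 73), i.e. 22x ≡ 19 (mod 73).
Multiplying by 22⁻¹ = 10 gives x ≡ 10·19 = 190 = 2·73 + 44 ≡ 44 (mod 73).
Check: ψ(44) = 22·44 + 72 = 1040 = 14·73 + 18 ≡ 18 (mod 73).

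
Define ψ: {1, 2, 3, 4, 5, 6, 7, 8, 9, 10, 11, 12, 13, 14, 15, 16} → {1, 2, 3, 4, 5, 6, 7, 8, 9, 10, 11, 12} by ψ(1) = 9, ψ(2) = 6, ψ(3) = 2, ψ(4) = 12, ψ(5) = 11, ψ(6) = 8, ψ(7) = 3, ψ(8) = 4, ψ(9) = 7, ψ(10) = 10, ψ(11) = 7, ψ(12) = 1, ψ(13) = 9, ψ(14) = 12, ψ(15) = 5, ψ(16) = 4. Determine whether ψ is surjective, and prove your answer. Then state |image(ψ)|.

Every element of the codomain has a preimage: 1 = ψ(12), 2 = ψ(3), 3 = ψ(7), 4 = ψ(8), 5 = ψ(15), 6 = ψ(2), 7 = ψ(9), 8 = ψ(6), 9 = ψ(1), 10 = ψ(10), 11 = ψ(5), 12 = ψ(4).
Hence ψ is surjective.
The image of ψ is {1, 2, 3, 4, 5, 6, 7, 8, 9, 10, 11, 12}, which has 12 elements.

12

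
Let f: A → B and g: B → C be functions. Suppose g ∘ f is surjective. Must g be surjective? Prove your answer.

Let c ∈ C. Since g ∘ f is surjective, some a ∈ A has g(f(a)) = c. Then b = f(a) ∈ B satisfies g(b) = c. So g is surjective.

surjective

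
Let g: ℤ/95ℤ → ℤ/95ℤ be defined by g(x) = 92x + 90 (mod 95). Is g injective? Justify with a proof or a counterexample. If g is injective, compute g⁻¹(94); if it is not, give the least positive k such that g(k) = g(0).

62

By definition, g is injective if g(x_1) = g(x_2) implies x_1 = x_2.
If g(x_1) = g(x_2), then 92x_1 ≡ 92x_2 (mod 95). Because gcd(92, 95) = 1, we may cancel 92 to get x_1 ≡ x_2 (mod 95).
Thus g is injective.
We now compute 92⁻¹ mod 95 explicitly. Euclid's algorithm: 95 = 1·92 + 3, 92 = 30·3 + 2, 3 = 1·2 + 1; back-substituting gives 1 = 63·92 − 61·95, so 92⁻¹ ≡ 63 (mod 95).
Since g is injective, we compute g⁻¹(94): solve 92x + 90 ≡ 94 (mod 95), i.e. 92x ≡ 4 (mod 95).
Multiplying by 92⁻¹ = 63 gives x ≡ 63·4 = 252 = 2·95 + 62 ≡ 62 (mod 95).
Check: g(62) = 92·62 + 90 = 5794 = 60·95 + 94 ≡ 94 (mod 95).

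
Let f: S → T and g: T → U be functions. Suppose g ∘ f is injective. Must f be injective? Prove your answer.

injective

Suppose f(x_1) = f(x_2). Applying g: (g ∘ f)(x_1) = (g ∘ f)(x_2). Since g ∘ f is injective, x_1 = x_2. So f is injective.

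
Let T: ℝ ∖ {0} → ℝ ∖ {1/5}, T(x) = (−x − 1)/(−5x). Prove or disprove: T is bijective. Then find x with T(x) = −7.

-1/36

Suppose T(a) = T(b). Cross-multiplying: (−a − 1)(−5b) = (−b − 1)(−5a).
Expanding both sides and cancelling the symmetric terms leaves −5·(a − b) = 0. Since −5 ≠ 0, a = b. Thus T is injective.
For any y ≠ 1/5, solving y(−5x) = −x − 1 for x gives a well-defined x ≠ 0. So T is surjective.
Thus T is bijective.
Solving T(x) = −7: cross-multiplying gives −x − 1 = −7(−5x), which rearranges to −36x = 1, so x = −1/36.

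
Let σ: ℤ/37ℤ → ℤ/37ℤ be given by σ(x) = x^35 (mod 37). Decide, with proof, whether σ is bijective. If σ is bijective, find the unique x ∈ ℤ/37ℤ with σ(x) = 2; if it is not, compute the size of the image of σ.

Since 37 is prime, the nonzero elements of ℤ/37ℤ form a cyclic group of order 36.
As gcd(35, 36) = 1, raising to the 35th power is a bijection on this group: if s^35 ≡ t^35 then (st^{−1})^35 = 1, and the only element of order dividing gcd(35, 36) = 1 is 1, so s = t.
With σ(0) = 0 this makes σ injective on all of ℤ/37ℤ, hence bijective (finite equal-size domain and codomain). In particular σ is bijective.
Since σ is bijective, we find the preimage of 2. The inverse of x ↦ x^35 on (ℤ/37ℤ)^× is x ↦ x^35, because 35·35 = 1225 = 34·36 + 1 ≡ 1 (mod 36) and x^{36} = 1 for x ≠ 0 (Fermat). So σ⁻¹(2) = 2^35 mod 37.
Repeated squaring mod 37: 2^1 ≡ 2, 2^2 ≡ 2² = 4, 2^4 ≡ 4² = 16, 2^8 ≡ 16² = 256 ≡ 34, 2^16 ≡ 34² = 1156 ≡ 9, 2^32 ≡ 9² = 81 ≡ 7. Since 35 = 32 + 2 + 1, 2^35 ≡ 7·4·2: 7·4 = 28, then 28·2 = 56 ≡ 19. So 2^35 ≡ 19 (mod 37).
Hence σ⁻¹(2) = 19.

19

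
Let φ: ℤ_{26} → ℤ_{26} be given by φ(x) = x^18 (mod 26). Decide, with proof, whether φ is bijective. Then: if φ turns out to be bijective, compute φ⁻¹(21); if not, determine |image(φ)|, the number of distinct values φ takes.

6

φ(1) = 1^18 = 1.
φ(3): Repeated squaring mod 26: 3^1 ≡ 3, 3^2 ≡ 3² = 9, 3^4 ≡ 9² = 81 ≡ 3, 3^8 ≡ 3² = 9, 3^16 ≡ 9² = 81 ≡ 3. Since 18 = 16 + 2, 3^18 ≡ 3·9: 3·9 = 27 ≡ 1. So 3^18 ≡ 1 (mod 26).
So φ(1) = φ(3) = 1 while 1 ≠ 3, therefore φ is not injective, hence not bijective.
Since φ is not bijective, we determine |image(φ)|. Computing x^18 mod 26 for each x (by repeated squaring, reducing mod 26 at every step), the values φ(0), φ(1), …, φ(25) are: 0, 1, 12, 1, 14, 25, 12, 25, 12, 1, 14, 25, 14, 13, 14, 25, 14, 1, 12, 25, 12, 25, 14, 1, 12, 1.
The distinct values are {0, 1, 12, 13, 14, 25}; there are 6 of them.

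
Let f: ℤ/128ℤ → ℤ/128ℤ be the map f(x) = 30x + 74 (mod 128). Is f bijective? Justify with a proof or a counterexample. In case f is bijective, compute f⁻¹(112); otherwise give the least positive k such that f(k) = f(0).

Recall that f is injective if f(u) = f(v) implies u = v.
We have gcd(30, 128) = 2 > 1. Taking u = 0 and v = 64: f(0) = 74 and f(64) = 30·64 + 74 = 1994 ≡ 74 (mod 128).
So f(0) = f(64) while 0 ≠ 64, therefore f is not injective, hence not bijective.
Since f is not bijective, we find the least positive k with f(k) = f(0): this means 30k ≡ 0 (mod 128), i.e. 128 ∣ 30k. Since gcd(30, 128) = 2, dividing through by 2 this holds exactly when 64 ∣ 15k, and as gcd(15, 64) = 1, exactly when 64 ∣ k.
The smallest positive such k is 64.

64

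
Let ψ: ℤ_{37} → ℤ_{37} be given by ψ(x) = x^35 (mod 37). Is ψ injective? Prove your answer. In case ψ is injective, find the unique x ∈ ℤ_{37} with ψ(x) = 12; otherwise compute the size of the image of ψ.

Since 37 is prime, the nonzero elements of ℤ_{37} form a cyclic group of order 36.
As gcd(35, 36) = 1, raising to the 35th power is a bijection on this group: if x_1^35 ≡ x_2^35 then (x_1x_2^{−1})^35 = 1, and the only element of order dividing gcd(35, 36) = 1 is 1, so x_1 = x_2.
With ψ(0) = 0 this makes ψ injective on all of ℤ_{37}, hence bijective (finite equal-size domain and codomain). In particular ψ is injective.
Since ψ is injective, we find the preimage of 12. The inverse of x ↦ x^35 on (ℤ_{37})^× is x ↦ x^35, because 35·35 = 1225 = 34·36 + 1 ≡ 1 (mod 36) and x^{36} = 1 for x ≠ 0 (Fermat). So ψ⁻¹(12) = 12^35 mod 37.
Repeated squaring mod 37: 12^1 ≡ 12, 12^2 ≡ 12² = 144 ≡ 33, 12^4 ≡ 33² = 1089 ≡ 16, 12^8 ≡ 16² = 256 ≡ 34, 12^16 ≡ 34² = 1156 ≡ 9, 12^32 ≡ 9² = 81 ≡ 7. Since 35 = 32 + 2 + 1, 12^35 ≡ 7·33·12: 7·33 = 231 ≡ 9, then 9·12 = 108 ≡ 34. So 12^35 ≡ 34 (mod 37).
Hence ψ⁻¹(12) = 34.

34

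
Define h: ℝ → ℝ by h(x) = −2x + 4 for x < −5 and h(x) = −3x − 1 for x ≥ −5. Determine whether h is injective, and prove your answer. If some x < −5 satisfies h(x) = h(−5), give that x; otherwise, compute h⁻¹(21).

Both pieces are strictly decreasing (slopes −2 and −3), so each is injective on its own interval.
The left piece maps (−∞, −5) onto (14, ∞); the right piece maps [−5, ∞) onto (−∞, 14].
These images are disjoint, so no value is attained by both pieces. So h is injective.
Because the two images are disjoint, no x < −5 has h(x) = h(−5), so we compute h⁻¹(21): 21 lies in (14, ∞), so solve −2x + 4 = 21: x = (21 − 4)/(−2) = −17/2.

-17/2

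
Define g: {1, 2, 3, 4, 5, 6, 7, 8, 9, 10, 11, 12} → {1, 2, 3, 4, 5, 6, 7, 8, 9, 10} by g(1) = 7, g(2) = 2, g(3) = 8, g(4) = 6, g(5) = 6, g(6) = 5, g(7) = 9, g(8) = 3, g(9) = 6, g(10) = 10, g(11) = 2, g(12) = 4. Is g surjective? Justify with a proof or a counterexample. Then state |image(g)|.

No element maps to 1, so g is not surjective.
The image of g is {2, 3, 4, 5, 6, 7, 8, 9, 10}, which has 9 elements.

9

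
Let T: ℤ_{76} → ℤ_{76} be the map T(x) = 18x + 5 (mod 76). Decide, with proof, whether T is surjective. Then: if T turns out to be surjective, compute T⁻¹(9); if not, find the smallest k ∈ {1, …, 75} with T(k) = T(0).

38

Since gcd(18, 76) = 2, we have 18x ≡ 0 (mod 2) for all x, so T(x) ≡ 1 (mod 2).
But 0 ≢ 1 (mod 2), so 0 ∈ ℤ_{76} has no preimage. Hence T is not surjective.
Since T is not surjective, we find the least positive k with T(k) = T(0): this means 18k ≡ 0 (mod 76), i.e. 76 ∣ 18k. Since gcd(18, 76) = 2, dividing through by 2 this holds exactly when 38 ∣ 9k, and as gcd(9, 38) = 1, exactly when 38 ∣ k.
The smallest positive such k is 38.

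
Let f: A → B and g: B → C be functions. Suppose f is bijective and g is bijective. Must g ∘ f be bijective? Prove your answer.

Injectivity: if g(f(u)) = g(f(v)) then f(u) = f(v) (g injective) so u = v (f injective).
Surjectivity: for c ∈ C pick b with g(b) = c, then a with f(a) = b; then (g ∘ f)(a) = c.
Therefore g ∘ f is bijective.

bijective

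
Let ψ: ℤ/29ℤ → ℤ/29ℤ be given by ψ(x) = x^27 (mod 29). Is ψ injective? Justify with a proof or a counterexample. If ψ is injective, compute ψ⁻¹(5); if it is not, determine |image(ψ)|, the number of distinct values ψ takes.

Since 29 is prime, the nonzero elements of ℤ/29ℤ form a cyclic group of order 28.
As gcd(27, 28) = 1, raising to the 27th power is a bijection on this group: if x_1^27 ≡ x_2^27 then (x_1x_2^{−1})^27 = 1, and the only element of order dividing gcd(27, 28) = 1 is 1, so x_1 = x_2.
With ψ(0) = 0 this makes ψ injective on all of ℤ/29ℤ, hence bijective (finite equal-size domain and codomain). In particular ψ is injective.
Since ψ is injective, we find the preimage of 5. The inverse of x ↦ x^27 on (ℤ/29ℤ)^× is x ↦ x^27, because 27·27 = 729 = 26·28 + 1 ≡ 1 (mod 28) and x^{28} = 1 for x ≠ 0 (Fermat). So ψ⁻¹(5) = 5^27 mod 29.
Repeated squaring mod 29: 5^1 ≡ 5, 5^2 ≡ 5² = 25, 5^4 ≡ 25² = 625 ≡ 16, 5^8 ≡ 16² = 256 ≡ 24, 5^16 ≡ 24² = 576 ≡ 25. Since 27 = 16 + 8 + 2 + 1, 5^27 ≡ 25·24·25·5: 25·24 = 600 ≡ 20, then 20·25 = 500 ≡ 7, then 7·5 = 35 ≡ 6. So 5^27 ≡ 6 (mod 29).
Hence ψ⁻¹(5) = 6.

6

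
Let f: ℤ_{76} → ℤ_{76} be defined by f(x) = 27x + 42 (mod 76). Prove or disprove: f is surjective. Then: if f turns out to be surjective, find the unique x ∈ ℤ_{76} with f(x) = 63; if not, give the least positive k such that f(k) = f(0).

Recall: f is surjective if every y in the codomain equals f(x) for some x in the domain.
Since gcd(27, 76) = 1, 27 is invertible modulo 76. Euclid's algorithm: 76 = 2·27 + 22, 27 = 1·22 + 5, 22 = 4·5 + 2, 5 = 2·2 + 1; back-substituting gives 1 = 31·27 − 11·76, so 27⁻¹ ≡ 31 (mod 76).
For any y ∈ ℤ_{76}, x = 31(y − 42) mod 76 satisfies f(x) = 27·31(y − 42) + 42 ≡ y (since 27·31 ≡ 1 mod 76). So every y has a preimage.
Hence f is surjective.
Since f is surjective, we compute f⁻¹(63): solve 27x + 42 ≡ 63 (mod 76), i.e. 27x ≡ 21 (mod 76).
Multiplying by 27⁻¹ = 31 gives x ≡ 31·21 = 651 = 8·76 + 43 ≡ 43 (mod 76).
Check: f(43) = 27·43 + 42 = 1203 = 15·76 + 63 ≡ 63 (mod 76).

43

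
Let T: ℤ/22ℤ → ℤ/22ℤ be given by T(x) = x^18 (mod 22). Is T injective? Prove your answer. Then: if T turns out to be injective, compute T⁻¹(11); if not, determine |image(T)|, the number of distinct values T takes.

T(10): Repeated squaring mod 22: 10^1 ≡ 10, 10^2 ≡ 10² = 100 ≡ 12, 10^4 ≡ 12² = 144 ≡ 12, 10^8 ≡ 12² = 144 ≡ 12, 10^16 ≡ 12² = 144 ≡ 12. Since 18 = 16 + 2, 10^18 ≡ 12·12: 12·12 = 144 ≡ 12. So 10^18 ≡ 12 (mod 22).
T(12): Repeated squaring mod 22: 12^1 ≡ 12, 12^2 ≡ 12² = 144 ≡ 12, 12^4 ≡ 12² = 144 ≡ 12, 12^8 ≡ 12² = 144 ≡ 12, 12^16 ≡ 12² = 144 ≡ 12. Since 18 = 16 + 2, 12^18 ≡ 12·12: 12·12 = 144 ≡ 12. So 12^18 ≡ 12 (mod 22).
So T(10) = T(12) = 12 while 10 ≠ 12, therefore T is not injective.
Since T is not injective, we determine |image(T)|. Computing x^18 mod 22 for each x (by repeated squaring, reducing mod 22 at every step), the values T(0), T(1), …, T(21) are: 0, 1, 14, 5, 20, 15, 4, 9, 16, 3, 12, 11, 12, 3, 16, 9, 4, 15, 20, 5, 14, 1.
The distinct values are {0, 1, 3, 4, 5, 9, 11, 12, 14, 15, 16, 20}; there are 12 of them.

12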